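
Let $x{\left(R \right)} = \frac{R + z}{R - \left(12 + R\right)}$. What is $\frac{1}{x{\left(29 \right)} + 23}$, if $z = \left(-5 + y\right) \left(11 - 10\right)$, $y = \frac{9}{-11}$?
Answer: $\frac{44}{927} \approx 0.047465$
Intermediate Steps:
$y = - \frac{9}{11}$ ($y = 9 \left(- \frac{1}{11}\right) = - \frac{9}{11} \approx -0.81818$)
$z = - \frac{64}{11}$ ($z = \left(-5 - \frac{9}{11}\right) \left(11 - 10\right) = \left(- \frac{64}{11}\right) 1 = - \frac{64}{11} \approx -5.8182$)
$x{\left(R \right)} = \frac{16}{33} - \frac{R}{12}$ ($x{\left(R \right)} = \frac{R - \frac{64}{11}}{R - \left(12 + R\right)} = \frac{- \frac{64}{11} + R}{-12} = \left(- \frac{64}{11} + R\right) \left(- \frac{1}{12}\right) = \frac{16}{33} - \frac{R}{12}$)
$\frac{1}{x{\left(29 \right)} + 23} = \frac{1}{\left(\frac{16}{33} - \frac{29}{12}\right) + 23} = \frac{1}{- \frac{85}{44} + 23} = \frac{1}{\frac{927}{44}} = \frac{44}{927}$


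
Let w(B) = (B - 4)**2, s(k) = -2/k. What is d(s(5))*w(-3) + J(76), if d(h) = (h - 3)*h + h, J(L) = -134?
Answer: -2174/25 ≈ -86.960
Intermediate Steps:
w(B) = (-4 + B)**2
d(h) = h + h*(-3 + h) (d(h) = (-3 + h)*h + h = h*(-3 + h) + h = h + h*(-3 + h))
d(s(5))*w(-3) + J(76) = ((-2/5)*(-2 - 2/5))*(-4 - 3)**2 - 134 = ((-2*1/5)*(-2 - 2*1/5))*(-7)**2 - 134 = -2*(-2 - 2/5)/5*49 - 134 = -2/5*(-12/5)*49 - 134 = (24/25)*49 - 134 = 1176/25 - 134 = -2174/25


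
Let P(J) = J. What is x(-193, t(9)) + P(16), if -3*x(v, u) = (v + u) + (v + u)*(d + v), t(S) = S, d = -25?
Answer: -39880/3 ≈ -13293.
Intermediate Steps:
x(v, u) = -u/3 - v/3 - (-25 + v)*(u + v)/3 (x(v, u) = -((v + u) + (v + u)*(-25 + v))/3 = -((u + v) + (u + v)*(-25 + v))/3 = -((u + v) + (-25 + v)*(u + v))/3 = -(u + v + (-25 + v)*(u + v))/3 = -u/3 - v/3 - (-25 + v)*(u + v)/3)
x(-193, t(9)) + P(16) = (8*9 + 8*(-193) - ⅓*(-193)² - ⅓*9*(-193)) + 16 = (72 - 1544 - ⅓*37249 + 579) + 16 = (72 - 1544 - 37249/3 + 579) + 16 = -39928/3 + 16 = -39880/3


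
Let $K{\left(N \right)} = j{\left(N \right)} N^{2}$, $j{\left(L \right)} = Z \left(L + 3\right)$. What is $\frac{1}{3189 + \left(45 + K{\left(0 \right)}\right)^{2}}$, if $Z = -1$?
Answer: $\frac{1}{5214} \approx 0.00019179$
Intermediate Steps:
$j{\left(L \right)} = -3 - L$ ($j{\left(L \right)} = - (L + 3) = - (3 + L) = -3 - L$)
$K{\left(N \right)} = N^{2} \left(-3 - N\right)$ ($K{\left(N \right)} = \left(-3 - N\right) N^{2} = N^{2} \left(-3 - N\right)$)
$\frac{1}{3189 + \left(45 + K{\left(0 \right)}\right)^{2}} = \frac{1}{3189 + \left(45 + 0^{2} \left(-3 - 0\right)\right)^{2}} = \frac{1}{3189 + \left(45 + 0 \left(-3 + 0\right)\right)^{2}} = \frac{1}{3189 + \left(45 + 0 \left(-3\right)\right)^{2}} = \frac{1}{3189 + \left(45 + 0\right)^{2}} = \frac{1}{3189 + 45^{2}} = \frac{1}{3189 + 2025} = \frac{1}{5214}$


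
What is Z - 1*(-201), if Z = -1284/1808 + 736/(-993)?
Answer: 89564611/448836 ≈ 199.55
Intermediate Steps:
Z = -651425/448836 (Z = -1284*1/1808 + 736*(-1/993) = -321/452 - 736/993 = -651425/448836 ≈ -1.4514)
Z - 1*(-201) = -651425/448836 - 1*(-201) = -651425/448836 + 201 = 89564611/448836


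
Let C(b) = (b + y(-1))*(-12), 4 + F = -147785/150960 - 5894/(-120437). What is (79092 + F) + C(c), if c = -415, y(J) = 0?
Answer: 305687530036711/3636233904 ≈ 84067.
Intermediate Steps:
F = -17926740377/3636233904 (F = -4 + (-147785/150960 - 5894/(-120437)) = -4 + (-147785*1/150960 - 5894*(-1/120437)) = -4 + (-29557/30192 + 5894/120437) = -4 - 3381804761/3636233904 = -17926740377/3636233904 ≈ -4.9300)
C(b) = -12*b (C(b) = (b + 0)*(-12) = b*(-12) = -12*b)
(79092 + F) + C(c) = (79092 - 17926740377/3636233904) - 12*(-415) = 287579085194791/3636233904 + 4980 = 305687530036711/3636233904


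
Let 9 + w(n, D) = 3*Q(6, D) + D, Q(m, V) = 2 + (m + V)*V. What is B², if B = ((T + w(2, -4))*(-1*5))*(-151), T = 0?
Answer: 547794025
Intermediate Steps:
Q(m, V) = 2 + V*(V + m) (Q(m, V) = 2 + (V + m)*V = 2 + V*(V + m))
w(n, D) = -3 + 3*D² + 19*D (w(n, D) = -9 + (3*(2 + D² + D*6) + D) = -9 + (3*(2 + D² + 6*D) + D) = -9 + ((6 + 3*D² + 18*D) + D) = -9 + (6 + 3*D² + 19*D) = -3 + 3*D² + 19*D)
B = -23405 (B = ((0 + (-3 + 3*(-4)² + 19*(-4)))*(-1*5))*(-151) = ((0 + (-3 + 3*16 - 76))*(-5))*(-151) = ((0 + (-3 + 48 - 76))*(-5))*(-151) = ((0 - 31)*(-5))*(-151) = -31*(-5)*(-151) = 155*(-151) = -23405)
B² = (-23405)² = 547794025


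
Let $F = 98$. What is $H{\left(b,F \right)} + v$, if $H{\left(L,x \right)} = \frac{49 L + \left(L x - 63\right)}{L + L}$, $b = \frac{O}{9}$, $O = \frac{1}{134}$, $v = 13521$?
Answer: $- \frac{48789}{2} \approx -24395.0$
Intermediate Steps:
$O = \frac{1}{134} \approx 0.0074627$
$b = \frac{1}{1206}$ ($b = \frac{1}{134 \cdot 9} = \frac{1}{134} \cdot \frac{1}{9} = \frac{1}{1206} \approx 0.00082919$)
$H{\left(L,x \right)} = \frac{-63 + 49 L + L x}{2 L}$ ($H{\left(L,x \right)} = \frac{49 L + \left(-63 + L x\right)}{2 L} = \left(-63 + 49 L + L x\right) \frac{1}{2 L} = \frac{-63 + 49 L + L x}{2 L}$)
$H{\left(b,F \right)} + v = \frac{\frac{1}{\frac{1}{1206}} \left(-63 + \frac{49 + 98}{1206}\right)}{2} + 13521 = \frac{1}{2} \cdot 1206 \left(-63 + \frac{1}{1206} \cdot 147\right) + 13521 = \frac{1}{2} \cdot 1206 \left(-63 + \frac{49}{402}\right) + 13521 = \frac{1}{2} \cdot 1206 \left(- \frac{25277}{402}\right) + 13521 = - \frac{75831}{2} + 13521 = - \frac{48789}{2}$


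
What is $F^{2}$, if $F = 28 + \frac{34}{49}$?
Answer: $\frac{1976836}{2401} \approx 823.34$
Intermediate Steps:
$F = \frac{1406}{49}$ ($F = 28 + 34 \cdot \frac{1}{49} = 28 + \frac{34}{49} = \frac{1406}{49} \approx 28.694$)
$F^{2} = \left(\frac{1406}{49}\right)^{2} = \frac{1976836}{2401}$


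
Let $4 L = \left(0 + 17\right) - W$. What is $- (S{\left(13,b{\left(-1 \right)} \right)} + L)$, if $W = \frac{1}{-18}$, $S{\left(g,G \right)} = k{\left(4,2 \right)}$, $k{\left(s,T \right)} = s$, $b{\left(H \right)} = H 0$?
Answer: $- \frac{595}{72} \approx -8.2639$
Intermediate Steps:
$b{\left(H \right)} = 0$
$S{\left(g,G \right)} = 4$
$W = - \frac{1}{18} \approx -0.055556$
$L = \frac{307}{72}$ ($L = \frac{\left(0 + 17\right) - - \frac{1}{18}}{4} = \frac{17 + \frac{1}{18}}{4} = \frac{1}{4} \cdot \frac{307}{18} = \frac{307}{72} \approx 4.2639$)
$- (S{\left(13,b{\left(-1 \right)} \right)} + L) = - (4 + \frac{307}{72}) = \left(-1\right) \frac{595}{72} = - \frac{595}{72}$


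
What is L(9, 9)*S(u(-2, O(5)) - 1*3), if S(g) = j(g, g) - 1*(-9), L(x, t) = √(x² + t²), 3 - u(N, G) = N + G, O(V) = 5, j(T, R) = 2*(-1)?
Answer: 63*√2 ≈ 89.095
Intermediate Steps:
j(T, R) = -2
u(N, G) = 3 - G - N (u(N, G) = 3 - (N + G) = 3 - (G + N) = 3 + (-G - N) = 3 - G - N)
L(x, t) = √(t² + x²)
S(g) = 7 (S(g) = -2 - 1*(-9) = -2 + 9 = 7)
L(9, 9)*S(u(-2, O(5)) - 1*3) = √(9² + 9²)*7 = √(81 + 81)*7 = √162*7 = (9*√2)*7 = 63*√2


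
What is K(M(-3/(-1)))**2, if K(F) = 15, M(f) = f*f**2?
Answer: 225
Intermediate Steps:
M(f) = f**3
K(M(-3/(-1)))**2 = 15**2 = 225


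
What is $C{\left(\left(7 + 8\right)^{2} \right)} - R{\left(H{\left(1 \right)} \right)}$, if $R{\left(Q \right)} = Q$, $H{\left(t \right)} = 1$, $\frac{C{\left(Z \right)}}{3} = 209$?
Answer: $626$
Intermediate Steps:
$C{\left(Z \right)} = 627$ ($C{\left(Z \right)} = 3 \cdot 209 = 627$)
$C{\left(\left(7 + 8\right)^{2} \right)} - R{\left(H{\left(1 \right)} \right)} = 627 - 1 = 626$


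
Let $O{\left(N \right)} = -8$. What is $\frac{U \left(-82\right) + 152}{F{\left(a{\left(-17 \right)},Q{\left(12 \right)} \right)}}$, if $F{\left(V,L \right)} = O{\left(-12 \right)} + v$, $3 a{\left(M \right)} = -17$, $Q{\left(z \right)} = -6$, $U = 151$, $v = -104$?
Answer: $\frac{6115}{56} \approx 109.2$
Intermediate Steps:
$a{\left(M \right)} = - \frac{17}{3}$ ($a{\left(M \right)} = \frac{1}{3} \left(-17\right) = - \frac{17}{3}$)
$F{\left(V,L \right)} = -112$ ($F{\left(V,L \right)} = -8 - 104 = -112$)
$\frac{U \left(-82\right) + 152}{F{\left(a{\left(-17 \right)},Q{\left(12 \right)} \right)}} = \frac{151 \left(-82\right) + 152}{-112} = \left(-12382 + 152\right) \left(- \frac{1}{112}\right) = \left(-12230\right) \left(- \frac{1}{112}\right) = \frac{6115}{56}$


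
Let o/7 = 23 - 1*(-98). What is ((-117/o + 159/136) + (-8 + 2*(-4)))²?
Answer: 2973248424721/13269196864 ≈ 224.07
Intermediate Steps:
o = 847 (o = 7*(23 - 1*(-98)) = 7*(23 + 98) = 7*121 = 847)
((-117/o + 159/136) + (-8 + 2*(-4)))² = ((-117/847 + 159/136) + (-8 + 2*(-4)))² = ((-117*1/847 + 159*(1/136)) + (-8 - 8))² = ((-117/847 + 159/136) - 16)² = (118761/115192 - 16)² = (-1724311/115192)² = 2973248424721/13269196864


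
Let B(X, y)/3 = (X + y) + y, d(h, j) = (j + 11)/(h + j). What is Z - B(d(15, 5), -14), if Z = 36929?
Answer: 185053/5 ≈ 37011.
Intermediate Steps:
d(h, j) = (11 + j)/(h + j)
B(X, y) = 3*X + 6*y (B(X, y) = 3*((X + y) + y) = 3*(X + 2*y) = 3*X + 6*y)
Z - B(d(15, 5), -14) = 36929 - (3*((11 + 5)/(15 + 5)) + 6*(-14)) = 36929 - (3*(16/20) - 84) = 36929 - (3*((1/20)*16) - 84) = 36929 - (3*(4/5) - 84) = 36929 - (12/5 - 84) = 36929 - 1*(-408/5) = 36929 + 408/5 = 185053/5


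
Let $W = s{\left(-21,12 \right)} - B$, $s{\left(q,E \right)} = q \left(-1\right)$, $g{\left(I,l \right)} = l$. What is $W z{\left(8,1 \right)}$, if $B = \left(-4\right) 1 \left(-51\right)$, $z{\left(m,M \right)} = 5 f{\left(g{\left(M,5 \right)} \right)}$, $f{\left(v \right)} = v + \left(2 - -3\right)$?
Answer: $-9150$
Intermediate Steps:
$f{\left(v \right)} = 5 + v$ ($f{\left(v \right)} = v + \left(2 + 3\right) = v + 5 = 5 + v$)
$z{\left(m,M \right)} = 50$ ($z{\left(m,M \right)} = 5 \left(5 + 5\right) = 5 \cdot 10 = 50$)
$B = 204$ ($B = \left(-4\right) \left(-51\right) = 204$)
$s{\left(q,E \right)} = - q$
$W = -183$ ($W = \left(-1\right) \left(-21\right) - 204 = 21 - 204 = -183$)
$W z{\left(8,1 \right)} = \left(-183\right) 50 = -9150$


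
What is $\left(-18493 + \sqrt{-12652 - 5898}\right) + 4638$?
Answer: $-13855 + 5 i \sqrt{742} \approx -13855.0 + 136.2 i$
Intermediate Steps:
$\left(-18493 + \sqrt{-12652 - 5898}\right) + 4638 = \left(-18493 + \sqrt{-18550}\right) + 4638 = \left(-18493 + 5 i \sqrt{742}\right) + 4638 = -13855 + 5 i \sqrt{742}$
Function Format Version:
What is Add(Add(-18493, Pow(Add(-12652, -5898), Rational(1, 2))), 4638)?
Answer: Add(-13855, Mul(5, I, Pow(742, Rational(1, 2)))) ≈ Add(-13855., Mul(136.20, I))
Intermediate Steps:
Add(Add(-18493, Pow(Add(-12652, -5898), Rational(1, 2))), 4638) = Add(Add(-18493, Pow(-18550, Rational(1, 2))), 4638) = Add(Add(-18493, Mul(5, I, Pow(742, Rational(1, 2)))), 4638) = Add(-13855, Mul(5, I, Pow(742, Rational(1, 2))))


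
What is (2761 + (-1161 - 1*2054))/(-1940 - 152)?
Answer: 227/1046 ≈ 0.21702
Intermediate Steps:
(2761 + (-1161 - 1*2054))/(-1940 - 152) = (2761 + (-1161 - 2054))/(-2092) = (2761 - 3215)*(-1/2092) = -454*(-1/2092) = 227/1046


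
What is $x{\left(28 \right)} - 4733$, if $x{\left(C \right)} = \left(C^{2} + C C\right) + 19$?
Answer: $-3146$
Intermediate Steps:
$x{\left(C \right)} = 19 + 2 C^{2}$ ($x{\left(C \right)} = \left(C^{2} + C^{2}\right) + 19 = 2 C^{2} + 19 = 19 + 2 C^{2}$)
$x{\left(28 \right)} - 4733 = \left(19 + 2 \cdot 28^{2}\right) - 4733 = \left(19 + 2 \cdot 784\right) - 4733 = \left(19 + 1568\right) - 4733 = 1587 - 4733 = -3146$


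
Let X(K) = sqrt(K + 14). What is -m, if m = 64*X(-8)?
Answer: -64*sqrt(6) ≈ -156.77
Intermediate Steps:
X(K) = sqrt(14 + K)
m = 64*sqrt(6) (m = 64*sqrt(14 - 8) = 64*sqrt(6) ≈ 156.77)
-m = -64*sqrt(6)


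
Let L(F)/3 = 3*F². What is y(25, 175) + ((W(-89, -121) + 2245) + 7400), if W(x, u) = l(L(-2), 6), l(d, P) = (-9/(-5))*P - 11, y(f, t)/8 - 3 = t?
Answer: 55344/5 ≈ 11069.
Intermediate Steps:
y(f, t) = 24 + 8*t
L(F) = 9*F² (L(F) = 3*(3*F²) = 9*F²)
l(d, P) = -11 + 9*P/5 (l(d, P) = (-9*(-⅕))*P - 11 = 9*P/5 - 11 = -11 + 9*P/5)
W(x, u) = -⅕ (W(x, u) = -11 + (9/5)*6 = -11 + 54/5 = -⅕)
y(25, 175) + ((W(-89, -121) + 2245) + 7400) = (24 + 8*175) + ((-⅕ + 2245) + 7400) = (24 + 1400) + (11224/5 + 7400) = 1424 + 48224/5 = 55344/5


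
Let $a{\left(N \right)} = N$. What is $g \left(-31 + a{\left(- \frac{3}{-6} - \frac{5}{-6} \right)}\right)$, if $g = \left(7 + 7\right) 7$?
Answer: $- \frac{8722}{3} \approx -2907.3$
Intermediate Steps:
$g = 98$ ($g = 14 \cdot 7 = 98$)
$g \left(-31 + a{\left(- \frac{3}{-6} - \frac{5}{-6} \right)}\right) = 98 \left(-31 - - \frac{4}{3}\right) = 98 \left(-31 + \left(\frac{1}{2} + \frac{5}{6}\right)\right) = 98 \left(-31 + \frac{4}{3}\right) = 98 \left(- \frac{89}{3}\right) = - \frac{8722}{3}$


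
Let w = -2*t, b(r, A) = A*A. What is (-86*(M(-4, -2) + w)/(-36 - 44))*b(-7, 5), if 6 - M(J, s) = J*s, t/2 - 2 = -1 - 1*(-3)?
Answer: -1935/4 ≈ -483.75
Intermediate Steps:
b(r, A) = A²
t = 8 (t = 4 + 2*(-1 - 1*(-3)) = 4 + 2*(-1 + 3) = 4 + 2*2 = 4 + 4 = 8)
M(J, s) = 6 - J*s
w = -16 (w = -2*8 = -16)
(-86*(M(-4, -2) + w)/(-36 - 44))*b(-7, 5) = -86*((6 - 1*(-4)*(-2)) - 16)/(-36 - 44)*5² = -86*((6 - 8) - 16)/(-80)*25 = -86*(-2 - 16)*(-1)/80*25 = -(-1548)*(-1)/80*25 = -86*9/40*25 = -387/20*25 = -1935/4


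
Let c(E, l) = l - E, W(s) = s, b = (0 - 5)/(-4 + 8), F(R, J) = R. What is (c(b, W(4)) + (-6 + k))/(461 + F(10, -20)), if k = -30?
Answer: -41/628 ≈ -0.065287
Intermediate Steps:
b = -5/4 ≈ -1.2500
(c(b, W(4)) + (-6 + k))/(461 + F(10, -20)) = ((4 - 1*(-5/4)) + (-6 - 30))/(461 + 10) = ((4 + 5/4) - 36)/471 = (21/4 - 36)*(1/471) = -123/4*1/471 = -41/628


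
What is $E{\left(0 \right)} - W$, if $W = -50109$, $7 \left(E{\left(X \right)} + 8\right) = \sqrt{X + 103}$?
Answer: $50101 + \frac{\sqrt{103}}{7} \approx 50102.0$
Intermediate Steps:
$E{\left(X \right)} = -8 + \frac{\sqrt{103 + X}}{7}$ ($E{\left(X \right)} = -8 + \frac{\sqrt{X + 103}}{7} = -8 + \frac{\sqrt{103 + X}}{7}$)
$E{\left(0 \right)} - W = \left(-8 + \frac{\sqrt{103 + 0}}{7}\right) - -50109 = \left(-8 + \frac{\sqrt{103}}{7}\right) + 50109 = 50101 + \frac{\sqrt{103}}{7}$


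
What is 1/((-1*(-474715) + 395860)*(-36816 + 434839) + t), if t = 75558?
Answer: 1/346508948783 ≈ 2.8859e-12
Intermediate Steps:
1/((-1*(-474715) + 395860)*(-36816 + 434839) + t) = 1/((-1*(-474715) + 395860)*(-36816 + 434839) + 75558) = 1/((474715 + 395860)*398023 + 75558) = 1/(870575*398023 + 75558) = 1/(346508873225 + 75558) = 1/346508948783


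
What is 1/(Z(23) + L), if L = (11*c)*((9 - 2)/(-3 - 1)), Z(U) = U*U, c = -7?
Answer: 4/2655 ≈ 0.0015066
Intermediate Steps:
Z(U) = U²
L = 539/4 (L = (11*(-7))*((9 - 2)/(-3 - 1)) = -539/(-4) = -539*(-1)/4 = -77*(-7/4) = 539/4 ≈ 134.75)
1/(Z(23) + L) = 1/(23² + 539/4) = 1/(529 + 539/4) = 1/(2655/4) = 4/2655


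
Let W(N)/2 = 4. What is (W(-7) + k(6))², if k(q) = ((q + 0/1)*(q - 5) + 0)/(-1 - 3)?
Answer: 169/4 ≈ 42.250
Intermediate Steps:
W(N) = 8 (W(N) = 2*4 = 8)
k(q) = -q*(-5 + q)/4 (k(q) = ((q + 0*1)*(-5 + q) + 0)/(-4) = ((q + 0)*(-5 + q) + 0)*(-¼) = (q*(-5 + q) + 0)*(-¼) = (q*(-5 + q))*(-¼) = -q*(-5 + q)/4)
(W(-7) + k(6))² = (8 + (¼)*6*(5 - 1*6))² = (8 + (¼)*6*(5 - 6))² = (8 + (¼)*6*(-1))² = (8 - 3/2)² = (13/2)² = 169/4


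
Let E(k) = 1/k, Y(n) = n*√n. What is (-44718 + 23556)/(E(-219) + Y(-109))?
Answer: -4634478*I/(-I + 23871*√109) ≈ 7.4616e-5 - 18.596*I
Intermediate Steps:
Y(n) = n^(3/2)
(-44718 + 23556)/(E(-219) + Y(-109)) = (-44718 + 23556)/(1/(-219) + (-109)^(3/2)) = -21162/(-1/219 - 109*I*√109)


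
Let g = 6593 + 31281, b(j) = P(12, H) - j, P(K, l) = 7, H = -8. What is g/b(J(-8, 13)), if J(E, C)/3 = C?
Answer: -18937/16 ≈ -1183.6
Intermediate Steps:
J(E, C) = 3*C
b(j) = 7 - j
g = 37874
g/b(J(-8, 13)) = 37874/(7 - 3*13) = 37874/(7 - 1*39) = 37874/(7 - 39) = 37874/(-32) = 37874*(-1/32) = -18937/16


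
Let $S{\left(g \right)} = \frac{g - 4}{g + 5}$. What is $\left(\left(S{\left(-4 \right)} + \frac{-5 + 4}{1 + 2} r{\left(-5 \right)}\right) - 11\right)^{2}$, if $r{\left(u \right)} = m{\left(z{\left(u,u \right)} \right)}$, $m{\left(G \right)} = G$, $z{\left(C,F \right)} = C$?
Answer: $\frac{2704}{9} \approx 300.44$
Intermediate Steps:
$S{\left(g \right)} = \frac{-4 + g}{5 + g}$
$r{\left(u \right)} = u$
$\left(\left(S{\left(-4 \right)} + \frac{-5 + 4}{1 + 2} r{\left(-5 \right)}\right) - 11\right)^{2} = \left(\left(\frac{-4 - 4}{5 - 4} + \frac{-5 + 4}{1 + 2} \left(-5\right)\right) - 11\right)^{2} = \left(\left(1^{-1} \left(-8\right) + - \frac{1}{3} \left(-5\right)\right) - 11\right)^{2} = \left(\left(1 \left(-8\right) + \left(-1\right) \frac{1}{3} \left(-5\right)\right) - 11\right)^{2} = \left(\left(-8 - - \frac{5}{3}\right) - 11\right)^{2} = \left(\left(-8 + \frac{5}{3}\right) - 11\right)^{2} = \left(- \frac{19}{3} - 11\right)^{2} = \left(- \frac{52}{3}\right)^{2} = \frac{2704}{9}$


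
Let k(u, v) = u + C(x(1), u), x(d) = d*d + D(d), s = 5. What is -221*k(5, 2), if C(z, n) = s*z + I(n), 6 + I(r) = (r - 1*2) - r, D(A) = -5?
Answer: 5083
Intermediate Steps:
I(r) = -8 (I(r) = -6 + ((r - 1*2) - r) = -6 + ((r - 2) - r) = -6 + ((-2 + r) - r) = -6 - 2 = -8)
x(d) = -5 + d**2 (x(d) = d*d - 5 = d**2 - 5 = -5 + d**2)
C(z, n) = -8 + 5*z (C(z, n) = 5*z - 8 = -8 + 5*z)
k(u, v) = -28 + u (k(u, v) = u + (-8 + 5*(-5 + 1**2)) = u + (-8 + 5*(-5 + 1)) = u + (-8 + 5*(-4)) = u + (-8 - 20) = u - 28 = -28 + u)
-221*k(5, 2) = -221*(-28 + 5) = -221*(-23) = 5083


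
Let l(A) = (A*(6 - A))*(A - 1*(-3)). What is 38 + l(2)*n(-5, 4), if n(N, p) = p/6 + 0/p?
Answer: 194/3 ≈ 64.667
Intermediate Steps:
n(N, p) = p/6 (n(N, p) = p*(⅙) + 0 = p/6 + 0 = p/6)
l(A) = A*(3 + A)*(6 - A) (l(A) = (A*(6 - A))*(A + 3) = (A*(6 - A))*(3 + A) = A*(3 + A)*(6 - A))
38 + l(2)*n(-5, 4) = 38 + (2*(18 - 1*2² + 3*2))*((⅙)*4) = 38 + (2*(18 - 1*4 + 6))*(⅔) = 38 + (2*(18 - 4 + 6))*(⅔) = 38 + (2*20)*(⅔) = 38 + 40*(⅔) = 38 + 80/3 = 194/3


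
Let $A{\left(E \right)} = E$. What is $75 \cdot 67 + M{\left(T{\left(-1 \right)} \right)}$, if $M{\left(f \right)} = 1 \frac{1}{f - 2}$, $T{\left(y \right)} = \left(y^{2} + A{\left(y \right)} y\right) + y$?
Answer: $5024$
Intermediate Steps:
$T{\left(y \right)} = y + 2 y^{2}$ ($T{\left(y \right)} = \left(y^{2} + y y\right) + y = \left(y^{2} + y^{2}\right) + y = 2 y^{2} + y = y + 2 y^{2}$)
$M{\left(f \right)} = \frac{1}{-2 + f}$ ($M{\left(f \right)} = 1 \frac{1}{-2 + f} = \frac{1}{-2 + f}$)
$75 \cdot 67 + M{\left(T{\left(-1 \right)} \right)} = 75 \cdot 67 + \frac{1}{-2 - \left(1 + 2 \left(-1\right)\right)} = 5025 + \frac{1}{-2 - \left(1 - 2\right)} = 5025 + \frac{1}{-2 - -1} = 5025 + \frac{1}{-2 + 1} = 5025 + \frac{1}{-1} = 5025 - 1 = 5024$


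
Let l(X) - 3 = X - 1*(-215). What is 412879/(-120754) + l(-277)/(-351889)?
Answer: -145280453945/42492004306 ≈ -3.4190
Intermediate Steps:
l(X) = 218 + X (l(X) = 3 + (X - 1*(-215)) = 3 + (X + 215) = 3 + (215 + X) = 218 + X)
412879/(-120754) + l(-277)/(-351889) = 412879/(-120754) + (218 - 277)/(-351889) = 412879*(-1/120754) - 59*(-1/351889) = -412879/120754 + 59/351889 = -145280453945/42492004306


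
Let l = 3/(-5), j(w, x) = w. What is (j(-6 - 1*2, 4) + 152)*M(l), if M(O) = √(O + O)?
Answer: 144*I*√30/5 ≈ 157.74*I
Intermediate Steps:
l = -⅗ (l = 3*(-⅕) = -⅗ ≈ -0.60000)
M(O) = √2*√O (M(O) = √(2*O) = √2*√O)
(j(-6 - 1*2, 4) + 152)*M(l) = ((-6 - 1*2) + 152)*(√2*√(-⅗)) = ((-6 - 2) + 152)*(√2*(I*√15/5)) = (-8 + 152)*(I*√30/5) = 144*(I*√30/5) = 144*I*√30/5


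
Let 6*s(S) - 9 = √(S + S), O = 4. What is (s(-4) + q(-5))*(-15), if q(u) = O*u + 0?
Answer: 555/2 - 5*I*√2 ≈ 277.5 - 7.0711*I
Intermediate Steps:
s(S) = 3/2 + √2*√S/6 (s(S) = 3/2 + √(S + S)/6 = 3/2 + √(2*S)/6 = 3/2 + (√2*√S)/6 = 3/2 + √2*√S/6)
q(u) = 4*u (q(u) = 4*u + 0 = 4*u)
(s(-4) + q(-5))*(-15) = ((3/2 + √2*√(-4)/6) + 4*(-5))*(-15) = ((3/2 + √2*(2*I)/6) - 20)*(-15) = ((3/2 + I*√2/3) - 20)*(-15) = (-37/2 + I*√2/3)*(-15) = 555/2 - 5*I*√2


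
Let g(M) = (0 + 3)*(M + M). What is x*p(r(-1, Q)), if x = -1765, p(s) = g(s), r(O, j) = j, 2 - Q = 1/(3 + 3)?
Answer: -19415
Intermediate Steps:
g(M) = 6*M (g(M) = 3*(2*M) = 6*M)
Q = 11/6 (Q = 2 - 1/(3 + 3) = 2 - 1/6 = 2 - 1*⅙ = 2 - ⅙ = 11/6 ≈ 1.8333)
p(s) = 6*s
x*p(r(-1, Q)) = -10590*11/6 = -1765*11 = -19415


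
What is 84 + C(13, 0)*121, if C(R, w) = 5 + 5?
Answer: 1294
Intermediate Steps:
C(R, w) = 10
84 + C(13, 0)*121 = 84 + 10*121 = 84 + 1210 = 1294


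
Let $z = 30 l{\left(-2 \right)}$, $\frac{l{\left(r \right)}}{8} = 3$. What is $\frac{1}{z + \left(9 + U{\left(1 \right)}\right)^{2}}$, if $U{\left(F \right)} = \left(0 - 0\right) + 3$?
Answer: $\frac{1}{864} \approx 0.0011574$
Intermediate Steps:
$l{\left(r \right)} = 24$ ($l{\left(r \right)} = 8 \cdot 3 = 24$)
$U{\left(F \right)} = 3$ ($U{\left(F \right)} = \left(0 + 0\right) + 3 = 0 + 3 = 3$)
$z = 720$ ($z = 30 \cdot 24 = 720$)
$\frac{1}{z + \left(9 + U{\left(1 \right)}\right)^{2}} = \frac{1}{720 + \left(9 + 3\right)^{2}} = \frac{1}{720 + 12^{2}} = \frac{1}{720 + 144} = \frac{1}{864}$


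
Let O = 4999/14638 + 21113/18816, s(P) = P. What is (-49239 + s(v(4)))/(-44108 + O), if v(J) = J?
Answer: 6780363757440/6074100964193 ≈ 1.1163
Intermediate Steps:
O = 201556639/137714304 (O = 4999*(1/14638) + 21113*(1/18816) = 4999/14638 + 21113/18816 = 201556639/137714304 ≈ 1.4636)
(-49239 + s(v(4)))/(-44108 + O) = (-49239 + 4)/(-44108 + 201556639/137714304) = -49235/(-6074100964193/137714304) = -49235*(-137714304/6074100964193) = 6780363757440/6074100964193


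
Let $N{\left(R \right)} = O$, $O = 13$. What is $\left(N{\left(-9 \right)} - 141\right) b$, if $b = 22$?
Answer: $-2816$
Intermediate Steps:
$N{\left(R \right)} = 13$
$\left(N{\left(-9 \right)} - 141\right) b = \left(13 - 141\right) 22 = \left(-128\right) 22 = -2816$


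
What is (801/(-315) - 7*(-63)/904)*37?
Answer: -2405777/31640 ≈ -76.036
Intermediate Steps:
(801/(-315) - 7*(-63)/904)*37 = (801*(-1/315) + 441*(1/904))*37 = (-89/35 + 441/904)*37 = -65021/31640*37 = -2405777/31640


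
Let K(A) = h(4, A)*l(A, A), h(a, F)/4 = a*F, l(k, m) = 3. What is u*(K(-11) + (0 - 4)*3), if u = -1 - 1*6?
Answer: 3780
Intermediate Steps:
h(a, F) = 4*F*a (h(a, F) = 4*(a*F) = 4*(F*a) = 4*F*a)
K(A) = 48*A (K(A) = (4*A*4)*3 = (16*A)*3 = 48*A)
u = -7 (u = -1 - 6 = -7)
u*(K(-11) + (0 - 4)*3) = -7*(48*(-11) + (0 - 4)*3) = -7*(-528 - 4*3) = -7*(-528 - 12) = -7*(-540) = 3780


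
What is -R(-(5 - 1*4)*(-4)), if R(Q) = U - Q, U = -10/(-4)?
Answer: 3/2 ≈ 1.5000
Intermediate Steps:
U = 5/2 (U = -10*(-¼) = 5/2 ≈ 2.5000)
R(Q) = 5/2 - Q
-R(-(5 - 1*4)*(-4)) = -(5/2 - (-(5 - 1*4))*(-4)) = -(5/2 - (-(5 - 4))*(-4)) = -(5/2 - (-1*1)*(-4)) = -(5/2 - (-1)*(-4)) = -(5/2 - 1*4) = -(5/2 - 4) = -1*(-3/2) = 3/2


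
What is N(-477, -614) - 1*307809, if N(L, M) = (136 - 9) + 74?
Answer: -307608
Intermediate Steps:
N(L, M) = 201 (N(L, M) = 127 + 74 = 201)
N(-477, -614) - 1*307809 = 201 - 1*307809 = 201 - 307809 = -307608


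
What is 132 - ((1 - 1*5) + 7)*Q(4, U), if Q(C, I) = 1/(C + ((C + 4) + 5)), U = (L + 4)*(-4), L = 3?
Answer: 2241/17 ≈ 131.82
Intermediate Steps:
U = -28 (U = (3 + 4)*(-4) = 7*(-4) = -28)
Q(C, I) = 1/(9 + 2*C) (Q(C, I) = 1/(C + ((4 + C) + 5)) = 1/(C + (9 + C)) = 1/(9 + 2*C))
132 - ((1 - 1*5) + 7)*Q(4, U) = 132 - ((1 - 1*5) + 7)/(9 + 2*4) = 132 - ((1 - 5) + 7)/(9 + 8) = 132 - (-4 + 7)/17 = 132 - 3/17 = 2241/17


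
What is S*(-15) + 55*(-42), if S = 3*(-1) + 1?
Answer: -2280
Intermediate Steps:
S = -2 (S = -3 + 1 = -2)
S*(-15) + 55*(-42) = -2*(-15) + 55*(-42) = 30 - 2310 = -2280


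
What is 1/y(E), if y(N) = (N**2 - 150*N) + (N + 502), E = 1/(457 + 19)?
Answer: 226576/113670229 ≈ 0.0019933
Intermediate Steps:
E = 1/476 ≈ 0.0021008
y(N) = 502 + N**2 - 149*N (y(N) = (N**2 - 150*N) + (502 + N) = 502 + N**2 - 149*N)
1/y(E) = 1/(502 + (1/476)**2 - 149*1/476) = 1/(502 + 1/226576 - 149/476) = 1/(113670229/226576) = 226576/113670229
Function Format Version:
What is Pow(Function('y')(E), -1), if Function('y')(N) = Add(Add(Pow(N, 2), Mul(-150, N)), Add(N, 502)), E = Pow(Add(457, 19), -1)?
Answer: Rational(226576, 113670229) ≈ 0.0019933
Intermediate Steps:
E = Rational(1, 476) (E = Pow(476, -1) = Rational(1, 476) ≈ 0.0021008)
Function('y')(N) = Add(502, Pow(N, 2), Mul(-149, N)) (Function('y')(N) = Add(Add(Pow(N, 2), Mul(-150, N)), Add(502, N)) = Add(502, Pow(N, 2), Mul(-149, N)))
Pow(Function('y')(E), -1) = Pow(Add(502, Pow(Rational(1, 476), 2), Mul(-149, Rational(1, 476))), -1) = Pow(Add(502, Rational(1, 226576), Rational(-149, 476)), -1) = Pow(Rational(113670229, 226576), -1) = Rational(226576, 113670229)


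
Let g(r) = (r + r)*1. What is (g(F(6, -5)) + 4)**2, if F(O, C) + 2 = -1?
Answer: 4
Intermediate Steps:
F(O, C) = -3 (F(O, C) = -2 - 1 = -3)
g(r) = 2*r (g(r) = (2*r)*1 = 2*r)
(g(F(6, -5)) + 4)**2 = (2*(-3) + 4)**2 = (-6 + 4)**2 = (-2)**2 = 4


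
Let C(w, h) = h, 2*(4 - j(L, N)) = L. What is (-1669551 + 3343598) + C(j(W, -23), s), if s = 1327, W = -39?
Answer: 1675374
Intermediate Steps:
j(L, N) = 4 - L/2
(-1669551 + 3343598) + C(j(W, -23), s) = (-1669551 + 3343598) + 1327 = 1674047 + 1327 = 1675374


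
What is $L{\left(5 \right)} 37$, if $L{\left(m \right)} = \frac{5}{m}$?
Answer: $37$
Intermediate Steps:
$L{\left(5 \right)} 37 = \frac{5}{5} \cdot 37 = 5 \cdot \frac{1}{5} \cdot 37 = 1 \cdot 37 = 37$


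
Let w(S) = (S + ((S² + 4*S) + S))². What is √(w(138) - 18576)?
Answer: 12*√2742207 ≈ 19872.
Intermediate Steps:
w(S) = (S² + 6*S)² (w(S) = (S + (S² + 5*S))² = (S² + 6*S)²)
√(w(138) - 18576) = √(138²*(6 + 138)² - 18576) = √(19044*144² - 18576) = √(19044*20736 - 18576) = √(394896384 - 18576) = √394877808 = 12*√2742207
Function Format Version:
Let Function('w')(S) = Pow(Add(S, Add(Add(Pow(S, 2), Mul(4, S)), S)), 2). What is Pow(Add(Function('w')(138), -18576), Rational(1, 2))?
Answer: Mul(12, Pow(2742207, Rational(1, 2))) ≈ 19872.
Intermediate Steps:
Function('w')(S) = Pow(Add(Pow(S, 2), Mul(6, S)), 2) (Function('w')(S) = Pow(Add(S, Add(Pow(S, 2), Mul(5, S))), 2) = Pow(Add(Pow(S, 2), Mul(6, S)), 2))
Pow(Add(Function('w')(138), -18576), Rational(1, 2)) = Pow(Add(Mul(Pow(138, 2), Pow(Add(6, 138), 2)), -18576), Rational(1, 2)) = Pow(Add(Mul(19044, Pow(144, 2)), -18576), Rational(1, 2)) = Pow(Add(Mul(19044, 20736), -18576), Rational(1, 2)) = Pow(Add(394896384, -18576), Rational(1, 2)) = Pow(394877808, Rational(1, 2)) = Mul(12, Pow(2742207, Rational(1, 2)))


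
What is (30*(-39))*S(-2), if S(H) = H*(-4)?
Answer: -9360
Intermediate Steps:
S(H) = -4*H
(30*(-39))*S(-2) = (30*(-39))*(-4*(-2)) = -1170*8 = -9360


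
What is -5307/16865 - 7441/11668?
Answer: -187414541/196780820 ≈ -0.95240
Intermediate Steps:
-5307/16865 - 7441/11668 = -187414541/196780820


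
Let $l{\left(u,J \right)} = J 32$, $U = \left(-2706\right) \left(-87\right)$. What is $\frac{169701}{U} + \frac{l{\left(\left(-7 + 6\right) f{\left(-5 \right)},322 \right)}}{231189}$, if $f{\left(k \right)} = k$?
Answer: $\frac{220416893}{287973422} \approx 0.76541$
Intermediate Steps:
$U = 235422$
$l{\left(u,J \right)} = 32 J$
$\frac{169701}{U} + \frac{l{\left(\left(-7 + 6\right) f{\left(-5 \right)},322 \right)}}{231189} = \frac{169701}{235422} + \frac{32 \cdot 322}{231189} = 169701 \cdot \frac{1}{235422} + 10304 \cdot \frac{1}{231189} = \frac{56567}{78474} + \frac{1472}{33027} = \frac{220416893}{287973422}$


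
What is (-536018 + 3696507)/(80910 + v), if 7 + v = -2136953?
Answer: -3160489/2056050 ≈ -1.5372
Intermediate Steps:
v = -2136960 (v = -7 - 2136953 = -2136960)
(-536018 + 3696507)/(80910 + v) = (-536018 + 3696507)/(80910 - 2136960) = 3160489/(-2056050) = 3160489*(-1/2056050) = -3160489/2056050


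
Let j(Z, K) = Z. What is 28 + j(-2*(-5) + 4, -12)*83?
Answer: 1190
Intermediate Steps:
28 + j(-2*(-5) + 4, -12)*83 = 28 + (-2*(-5) + 4)*83 = 28 + (10 + 4)*83 = 28 + 14*83 = 28 + 1162 = 1190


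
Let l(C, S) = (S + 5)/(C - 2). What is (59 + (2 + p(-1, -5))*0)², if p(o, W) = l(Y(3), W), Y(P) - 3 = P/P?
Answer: 3481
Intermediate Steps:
Y(P) = 4 (Y(P) = 3 + P/P = 3 + 1 = 4)
l(C, S) = (5 + S)/(-2 + C)
p(o, W) = 5/2 + W/2 (p(o, W) = (5 + W)/(-2 + 4) = (5 + W)/2 = 5/2 + W/2)
(59 + (2 + p(-1, -5))*0)² = (59 + (2 + (5/2 + (½)*(-5)))*0)² = (59 + (2 + (5/2 - 5/2))*0)² = (59 + (2 + 0)*0)² = (59 + 2*0)² = (59 + 0)² = 59² = 3481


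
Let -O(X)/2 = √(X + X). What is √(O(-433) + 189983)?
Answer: √(189983 - 2*I*√866) ≈ 435.87 - 0.0675*I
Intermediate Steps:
O(X) = -2*√2*√X (O(X) = -2*√(X + X) = -2*√2*√X)
√(O(-433) + 189983) = √(-2*√2*√(-433) + 189983) = √(-2*√2*I*√433 + 189983) = √(-2*I*√866 + 189983) = √(189983 - 2*I*√866)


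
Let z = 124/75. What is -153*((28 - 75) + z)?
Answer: 173451/25 ≈ 6938.0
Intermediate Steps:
z = 124/75 (z = 124*(1/75) = 124/75 ≈ 1.6533)
-153*((28 - 75) + z) = -153*((28 - 75) + 124/75) = -153*(-47 + 124/75) = -153*(-3401/75) = 173451/25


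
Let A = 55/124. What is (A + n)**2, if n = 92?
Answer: 131400369/15376 ≈ 8545.8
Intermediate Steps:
A = 55/124 (A = 55*(1/124) = 55/124 ≈ 0.44355)
(A + n)**2 = (55/124 + 92)**2 = (11463/124)**2 = 131400369/15376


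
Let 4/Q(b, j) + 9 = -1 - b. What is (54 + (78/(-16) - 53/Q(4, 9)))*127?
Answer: 238379/8 ≈ 29797.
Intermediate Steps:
Q(b, j) = 4/(-10 - b) (Q(b, j) = 4/(-9 + (-1 - b)) = 4/(-10 - b))
(54 + (78/(-16) - 53/Q(4, 9)))*127 = (54 + (78/(-16) - 53/((-4/(10 + 4)))))*127 = (54 + (78*(-1/16) - 53/((-4/14))))*127 = (54 + (-39/8 - 53/((-4*1/14))))*127 = (54 + (-39/8 - 53/(-2/7)))*127 = (54 + (-39/8 - 53*(-7/2)))*127 = (54 + (-39/8 + 371/2))*127 = (54 + 1445/8)*127 = (1877/8)*127 = 238379/8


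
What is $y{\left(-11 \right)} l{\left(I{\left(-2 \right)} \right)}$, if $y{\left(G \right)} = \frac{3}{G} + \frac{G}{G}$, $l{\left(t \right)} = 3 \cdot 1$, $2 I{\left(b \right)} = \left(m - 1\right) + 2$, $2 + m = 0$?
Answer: $\frac{24}{11} \approx 2.1818$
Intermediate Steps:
$m = -2$ ($m = -2 + 0 = -2$)
$I{\left(b \right)} = - \frac{1}{2}$ ($I{\left(b \right)} = \frac{\left(-2 - 1\right) + 2}{2} = \frac{-3 + 2}{2} = \frac{1}{2} \left(-1\right) = - \frac{1}{2}$)
$l{\left(t \right)} = 3$
$y{\left(G \right)} = 1 + \frac{3}{G}$ ($y{\left(G \right)} = \frac{3}{G} + 1 = 1 + \frac{3}{G}$)
$y{\left(-11 \right)} l{\left(I{\left(-2 \right)} \right)} = \frac{3 - 11}{-11} \cdot 3 = \left(- \frac{1}{11}\right) \left(-8\right) 3 = \frac{8}{11} \cdot 3 = \frac{24}{11}$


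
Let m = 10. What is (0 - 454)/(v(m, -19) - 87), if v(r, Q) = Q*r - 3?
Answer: 227/140 ≈ 1.6214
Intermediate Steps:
v(r, Q) = -3 + Q*r
(0 - 454)/(v(m, -19) - 87) = (0 - 454)/((-3 - 19*10) - 87) = -454/((-3 - 190) - 87) = -454/(-193 - 87) = -454/(-280) = -454*(-1/280) = 227/140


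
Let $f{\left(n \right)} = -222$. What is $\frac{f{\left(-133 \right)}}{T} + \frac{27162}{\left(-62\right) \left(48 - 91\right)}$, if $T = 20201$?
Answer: $\frac{274053855}{26927933} \approx 10.177$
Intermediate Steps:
$\frac{f{\left(-133 \right)}}{T} + \frac{27162}{\left(-62\right) \left(48 - 91\right)} = - \frac{222}{20201} + \frac{27162}{\left(-62\right) \left(48 - 91\right)} = \left(-222\right) \frac{1}{20201} + \frac{27162}{\left(-62\right) \left(-43\right)} = - \frac{222}{20201} + \frac{27162}{2666} = - \frac{222}{20201} + 27162 \cdot \frac{1}{2666} = - \frac{222}{20201} + \frac{13581}{1333} = \frac{274053855}{26927933}$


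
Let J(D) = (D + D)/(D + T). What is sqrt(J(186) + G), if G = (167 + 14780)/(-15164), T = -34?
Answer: sqrt(30333788857)/144058 ≈ 1.2090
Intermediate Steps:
J(D) = 2*D/(-34 + D) (J(D) = (D + D)/(D - 34) = (2*D)/(-34 + D) = 2*D/(-34 + D))
G = -14947/15164 (G = 14947*(-1/15164) = -14947/15164 ≈ -0.98569)
sqrt(J(186) + G) = sqrt(2*186/(-34 + 186) - 14947/15164) = sqrt(2*186/152 - 14947/15164) = sqrt(2*186*(1/152) - 14947/15164) = sqrt(93/38 - 14947/15164) = sqrt(421133/288116) = sqrt(30333788857)/144058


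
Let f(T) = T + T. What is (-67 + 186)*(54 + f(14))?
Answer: 9758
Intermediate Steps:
f(T) = 2*T
(-67 + 186)*(54 + f(14)) = (-67 + 186)*(54 + 2*14) = 119*(54 + 28) = 119*82 = 9758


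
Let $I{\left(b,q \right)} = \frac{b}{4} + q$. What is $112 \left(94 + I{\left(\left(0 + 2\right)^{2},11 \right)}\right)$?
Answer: $11872$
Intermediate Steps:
$I{\left(b,q \right)} = q + \frac{b}{4}$ ($I{\left(b,q \right)} = \frac{b}{4} + q = q + \frac{b}{4}$)
$112 \left(94 + I{\left(\left(0 + 2\right)^{2},11 \right)}\right) = 112 \left(94 + \left(11 + \frac{\left(0 + 2\right)^{2}}{4}\right)\right) = 112 \left(94 + \left(11 + \frac{2^{2}}{4}\right)\right) = 112 \left(94 + \left(11 + \frac{1}{4} \cdot 4\right)\right) = 112 \left(94 + \left(11 + 1\right)\right) = 112 \left(94 + 12\right) = 112 \cdot 106 = 11872$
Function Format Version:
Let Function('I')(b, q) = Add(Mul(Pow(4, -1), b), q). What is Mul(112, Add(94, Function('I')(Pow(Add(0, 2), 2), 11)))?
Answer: 11872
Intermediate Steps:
Function('I')(b, q) = Add(q, Mul(Rational(1, 4), b)) (Function('I')(b, q) = Add(Mul(Rational(1, 4), b), q) = Add(q, Mul(Rational(1, 4), b)))
Mul(112, Add(94, Function('I')(Pow(Add(0, 2), 2), 11))) = Mul(112, Add(94, Add(11, Mul(Rational(1, 4), Pow(Add(0, 2), 2))))) = Mul(112, Add(94, Add(11, Mul(Rational(1, 4), Pow(2, 2))))) = Mul(112, Add(94, Add(11, Mul(Rational(1, 4), 4)))) = Mul(112, Add(94, Add(11, 1))) = Mul(112, Add(94, 12)) = Mul(112, 106) = 11872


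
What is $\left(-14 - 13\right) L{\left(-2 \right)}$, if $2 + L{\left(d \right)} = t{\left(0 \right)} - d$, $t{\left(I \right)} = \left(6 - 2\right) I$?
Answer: $0$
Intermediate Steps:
$t{\left(I \right)} = 4 I$
$L{\left(d \right)} = -2 - d$ ($L{\left(d \right)} = -2 + \left(4 \cdot 0 - d\right) = -2 + \left(0 - d\right) = -2 - d$)
$\left(-14 - 13\right) L{\left(-2 \right)} = \left(-14 - 13\right) \left(-2 - -2\right) = - 27 \left(-2 + 2\right) = \left(-27\right) 0 = 0$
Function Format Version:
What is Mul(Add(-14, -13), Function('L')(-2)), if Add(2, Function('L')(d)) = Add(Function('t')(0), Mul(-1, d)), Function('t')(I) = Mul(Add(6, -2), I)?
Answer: 0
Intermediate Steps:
Function('t')(I) = Mul(4, I)
Function('L')(d) = Add(-2, Mul(-1, d)) (Function('L')(d) = Add(-2, Add(Mul(4, 0), Mul(-1, d))) = Add(-2, Add(0, Mul(-1, d))) = Add(-2, Mul(-1, d)))
Mul(Add(-14, -13), Function('L')(-2)) = Mul(Add(-14, -13), Add(-2, Mul(-1, -2))) = Mul(-27, Add(-2, 2)) = Mul(-27, 0) = 0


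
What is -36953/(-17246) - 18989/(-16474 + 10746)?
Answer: 269575539/49392544 ≈ 5.4578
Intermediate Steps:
-36953/(-17246) - 18989/(-16474 + 10746) = -36953*(-1/17246) - 18989/(-5728) = 36953/17246 - 18989*(-1/5728) = 36953/17246 + 18989/5728 = 269575539/49392544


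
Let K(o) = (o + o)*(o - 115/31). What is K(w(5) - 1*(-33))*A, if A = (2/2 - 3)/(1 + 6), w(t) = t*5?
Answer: -390456/217 ≈ -1799.3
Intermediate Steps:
w(t) = 5*t
K(o) = 2*o*(-115/31 + o) (K(o) = (2*o)*(o - 115*1/31) = (2*o)*(o - 115/31) = (2*o)*(-115/31 + o) = 2*o*(-115/31 + o))
A = -2/7 (A = (2*(½) - 3)/7 = (1 - 3)*(⅐) = -2*⅐ = -2/7 ≈ -0.28571)
K(w(5) - 1*(-33))*A = (2*(5*5 - 1*(-33))*(-115 + 31*(5*5 - 1*(-33)))/31)*(-2/7) = (2*(25 + 33)*(-115 + 31*(25 + 33))/31)*(-2/7) = ((2/31)*58*(-115 + 31*58))*(-2/7) = ((2/31)*58*(-115 + 1798))*(-2/7) = ((2/31)*58*1683)*(-2/7) = (195228/31)*(-2/7) = -390456/217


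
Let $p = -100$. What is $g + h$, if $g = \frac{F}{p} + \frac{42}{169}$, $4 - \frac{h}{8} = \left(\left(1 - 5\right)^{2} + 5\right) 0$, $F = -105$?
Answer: $\frac{112549}{3380} \approx 33.299$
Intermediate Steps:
$h = 32$ ($h = 32 - 8 \left(\left(1 - 5\right)^{2} + 5\right) 0 = 32 - 8 \left(\left(-4\right)^{2} + 5\right) 0 = 32 - 8 \left(16 + 5\right) 0 = 32 - 8 \cdot 21 \cdot 0 = 32 - 0 = 32 + 0 = 32$)
$g = \frac{4389}{3380}$ ($g = - \frac{105}{-100} + \frac{42}{169} = \left(-105\right) \left(- \frac{1}{100}\right) + 42 \cdot \frac{1}{169} = \frac{21}{20} + \frac{42}{169} = \frac{4389}{3380} \approx 1.2985$)
$g + h = \frac{4389}{3380} + 32 = \frac{112549}{3380}$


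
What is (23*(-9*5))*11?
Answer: -11385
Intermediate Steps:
(23*(-9*5))*11 = (23*(-45))*11 = -1035*11 = -11385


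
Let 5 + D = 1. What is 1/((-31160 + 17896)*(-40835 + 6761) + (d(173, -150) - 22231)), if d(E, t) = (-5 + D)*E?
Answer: 1/451933748 ≈ 2.2127e-9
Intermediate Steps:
D = -4 (D = -5 + 1 = -4)
d(E, t) = -9*E (d(E, t) = (-5 - 4)*E = -9*E)
1/((-31160 + 17896)*(-40835 + 6761) + (d(173, -150) - 22231)) = 1/((-31160 + 17896)*(-40835 + 6761) + (-9*173 - 22231)) = 1/(-13264*(-34074) + (-1557 - 22231)) = 1/(451957536 - 23788) = 1/451933748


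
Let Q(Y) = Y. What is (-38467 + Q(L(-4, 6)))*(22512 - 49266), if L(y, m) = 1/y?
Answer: 2058305613/2 ≈ 1.0292e+9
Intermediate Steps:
(-38467 + Q(L(-4, 6)))*(22512 - 49266) = (-38467 + 1/(-4))*(22512 - 49266) = (-38467 - ¼)*(-26754) = -153869/4*(-26754) = 2058305613/2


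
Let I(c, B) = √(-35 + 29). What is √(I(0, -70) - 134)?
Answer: √(-134 + I*√6) ≈ 0.1058 + 11.576*I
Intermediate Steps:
I(c, B) = I*√6 (I(c, B) = √(-6) = I*√6)
√(I(0, -70) - 134) = √(I*√6 - 134) = √(-134 + I*√6)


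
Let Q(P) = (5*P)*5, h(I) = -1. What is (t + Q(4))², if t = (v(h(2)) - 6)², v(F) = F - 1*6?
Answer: 72361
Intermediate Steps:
v(F) = -6 + F (v(F) = F - 6 = -6 + F)
t = 169 (t = ((-6 - 1) - 6)² = (-7 - 6)² = (-13)² = 169)
Q(P) = 25*P
(t + Q(4))² = (169 + 25*4)² = (169 + 100)² = 269² = 72361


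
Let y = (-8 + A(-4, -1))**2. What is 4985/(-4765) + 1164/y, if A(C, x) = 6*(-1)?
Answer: 228470/46697 ≈ 4.8926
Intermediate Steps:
A(C, x) = -6
y = 196 (y = (-8 - 6)**2 = (-14)**2 = 196)
4985/(-4765) + 1164/y = 4985/(-4765) + 1164/196 = 4985*(-1/4765) + 1164*(1/196) = -997/953 + 291/49 = 228470/46697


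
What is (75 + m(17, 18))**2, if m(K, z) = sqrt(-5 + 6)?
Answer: 5776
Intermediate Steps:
m(K, z) = 1 (m(K, z) = sqrt(1) = 1)
(75 + m(17, 18))**2 = (75 + 1)**2 = 76**2 = 5776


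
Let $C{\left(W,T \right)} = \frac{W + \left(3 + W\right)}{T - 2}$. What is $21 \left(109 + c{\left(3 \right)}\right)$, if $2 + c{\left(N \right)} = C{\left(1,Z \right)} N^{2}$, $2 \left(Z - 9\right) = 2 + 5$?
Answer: $2337$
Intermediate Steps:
$Z = \frac{25}{2}$ ($Z = 9 + \frac{2 + 5}{2} = 9 + \frac{1}{2} \cdot 7 = 9 + \frac{7}{2} = \frac{25}{2} \approx 12.5$)
$C{\left(W,T \right)} = \frac{3 + 2 W}{-2 + T}$
$c{\left(N \right)} = -2 + \frac{10 N^{2}}{21}$ ($c{\left(N \right)} = -2 + \frac{3 + 2 \cdot 1}{-2 + \frac{25}{2}} N^{2} = -2 + \frac{3 + 2}{\frac{21}{2}} N^{2} = -2 + \frac{2}{21} \cdot 5 N^{2} = -2 + \frac{10 N^{2}}{21}$)
$21 \left(109 + c{\left(3 \right)}\right) = 21 \left(109 - \left(2 - \frac{10 \cdot 3^{2}}{21}\right)\right) = 21 \left(109 + \left(-2 + \frac{10}{21} \cdot 9\right)\right) = 21 \left(109 + \left(-2 + \frac{30}{7}\right)\right) = 21 \left(109 + \frac{16}{7}\right) = 21 \cdot \frac{779}{7} = 2337$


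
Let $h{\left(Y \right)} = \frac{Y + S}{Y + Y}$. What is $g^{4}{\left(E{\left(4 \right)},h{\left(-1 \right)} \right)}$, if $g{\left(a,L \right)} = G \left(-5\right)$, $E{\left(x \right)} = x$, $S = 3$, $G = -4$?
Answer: $160000$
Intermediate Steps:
$h{\left(Y \right)} = \frac{3 + Y}{2 Y}$ ($h{\left(Y \right)} = \frac{Y + 3}{Y + Y} = \frac{3 + Y}{2 Y}$)
$g{\left(a,L \right)} = 20$ ($g{\left(a,L \right)} = \left(-4\right) \left(-5\right) = 20$)
$g^{4}{\left(E{\left(4 \right)},h{\left(-1 \right)} \right)} = 20^{4} = 160000$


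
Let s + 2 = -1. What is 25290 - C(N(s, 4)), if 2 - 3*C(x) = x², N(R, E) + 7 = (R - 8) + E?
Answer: 76064/3 ≈ 25355.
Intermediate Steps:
s = -3 (s = -2 - 1 = -3)
N(R, E) = -15 + E + R (N(R, E) = -7 + ((R - 8) + E) = -7 + ((-8 + R) + E) = -7 + (-8 + E + R) = -15 + E + R)
C(x) = ⅔ - x²/3
25290 - C(N(s, 4)) = 25290 - (⅔ - (-15 + 4 - 3)²/3) = 25290 - (⅔ - ⅓*(-14)²) = 25290 - (⅔ - ⅓*196) = 25290 - (⅔ - 196/3) = 25290 - 1*(-194/3) = 25290 + 194/3 = 76064/3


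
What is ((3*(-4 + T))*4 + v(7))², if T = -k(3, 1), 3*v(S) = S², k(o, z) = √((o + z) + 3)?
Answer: 18097/9 + 760*√7 ≈ 4021.5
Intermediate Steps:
k(o, z) = √(3 + o + z)
v(S) = S²/3
T = -√7 (T = -√(3 + 3 + 1) = -√7 ≈ -2.6458)
((3*(-4 + T))*4 + v(7))² = ((3*(-4 - √7))*4 + (⅓)*7²)² = ((-12 - 3*√7)*4 + (⅓)*49)² = ((-48 - 12*√7) + 49/3)² = (-95/3 - 12*√7)²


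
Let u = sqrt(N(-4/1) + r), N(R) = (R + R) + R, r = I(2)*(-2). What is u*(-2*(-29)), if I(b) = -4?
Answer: 116*I ≈ 116.0*I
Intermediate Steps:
r = 8 (r = -4*(-2) = 8)
N(R) = 3*R (N(R) = 2*R + R = 3*R)
u = 2*I (u = sqrt(3*(-4/1) + 8) = sqrt(3*(-4*1) + 8) = sqrt(3*(-4) + 8) = sqrt(-12 + 8) = sqrt(-4) = 2*I ≈ 2.0*I)
u*(-2*(-29)) = (2*I)*(-2*(-29)) = (2*I)*58 = 116*I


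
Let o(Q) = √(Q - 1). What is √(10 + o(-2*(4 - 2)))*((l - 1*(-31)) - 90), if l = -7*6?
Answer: -101*√(10 + I*√5) ≈ -321.36 - 35.49*I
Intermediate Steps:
o(Q) = √(-1 + Q)
l = -42
√(10 + o(-2*(4 - 2)))*((l - 1*(-31)) - 90) = √(10 + √(-1 - 2*(4 - 2)))*((-42 - 1*(-31)) - 90) = √(10 + √(-1 - 2*2))*((-42 + 31) - 90) = √(10 + √(-1 - 4))*(-11 - 90) = √(10 + √(-5))*(-101) = √(10 + I*√5)*(-101) = -101*√(10 + I*√5)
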